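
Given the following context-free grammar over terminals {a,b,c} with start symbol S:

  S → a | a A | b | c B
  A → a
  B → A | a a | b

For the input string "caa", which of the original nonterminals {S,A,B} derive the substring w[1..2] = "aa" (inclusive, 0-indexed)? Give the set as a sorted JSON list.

CNF form of G:
  S -> T0 A | T1 B | a | b
  A -> a
  B -> T0 T0 | a | b
  T0 -> a
  T1 -> c

CYK table (by increasing span), restricted to cells inside w[1..2]:
  T[1,1] 'a' = {A,B,S,T0}  orig:{A,B,S}
  T[2,2] 'a' = {A,B,S,T0}  orig:{A,B,S}
  T[1,2] 'aa' = {B,S}

Original NTs in T[1,2] deriving "aa": ["B", "S"]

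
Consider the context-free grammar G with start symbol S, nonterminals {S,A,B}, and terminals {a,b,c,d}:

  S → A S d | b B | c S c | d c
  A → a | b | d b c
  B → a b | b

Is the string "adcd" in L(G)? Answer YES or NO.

CNF form of G:
  S -> A X5 | T0 T2 | T1 B | T2 X6
  A -> T0 X4 | a | b
  B -> T3 T1 | b
  T0 -> d
  T1 -> b
  T2 -> c
  T3 -> a
  X4 -> T1 T2
  X5 -> S T0
  X6 -> S T2

CYK table (by increasing span):
  [0..0]={A,T3}  "a"  orig:{A}
  [1..1]={T0}  "d"  orig:{}
  [2..2]={T2}  "c"  orig:{}
  [3..3]={T0}  "d"  orig:{}
  [0..1]=∅  "ad"
  [1..2]={S}  "dc"
  [2..3]=∅  "cd"
  [0..2]=∅  "adc"
  [1..3]={X5}  "dcd"  orig:{}
  [0..3]={S}  "adcd"

S ∈ T[0,3] ⇒ YES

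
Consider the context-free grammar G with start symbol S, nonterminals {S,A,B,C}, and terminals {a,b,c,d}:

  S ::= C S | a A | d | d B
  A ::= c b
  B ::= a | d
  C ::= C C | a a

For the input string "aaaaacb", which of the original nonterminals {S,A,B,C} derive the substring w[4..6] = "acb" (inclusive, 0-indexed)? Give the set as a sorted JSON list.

CNF form of G:
  S -> C S | T2 A | T3 B | d
  A -> T0 T1
  B -> a | d
  C -> C C | T2 T2
  T0 -> c
  T1 -> b
  T2 -> a
  T3 -> d

CYK table (by increasing span), restricted to cells inside w[4..6]:
  T[4,4] 'a' = {B,T2}  orig:{B}
  T[5,5] 'c' = {T0}  orig:{}
  T[6,6] 'b' = {T1}  orig:{}
  T[4,5] 'ac' = ∅
  T[5,6] 'cb' = {A}
  T[4,6] 'acb' = {S}

Original NTs in T[4,6] deriving "acb": ["S"]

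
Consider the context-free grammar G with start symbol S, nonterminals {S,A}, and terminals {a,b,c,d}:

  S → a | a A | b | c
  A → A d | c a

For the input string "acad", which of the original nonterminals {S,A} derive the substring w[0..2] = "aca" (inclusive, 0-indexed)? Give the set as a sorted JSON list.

CNF form of G:
  S -> T2 A | a | b | c
  A -> A T0 | T1 T2
  T0 -> d
  T1 -> c
  T2 -> a

Fill CYK table bottom-up, restricted to cells inside w[0..2]:
  cell(0,0) a: {S,T2}  orig:{S}
  cell(1,1) c: {S,T1}  orig:{S}
  cell(2,2) a: {S,T2}  orig:{S}
  cell(0,1) ac: ∅
  cell(1,2) ca: {A}
  cell(0,2) aca: {S}

Original NTs in T[0,2] deriving "aca": ["S"]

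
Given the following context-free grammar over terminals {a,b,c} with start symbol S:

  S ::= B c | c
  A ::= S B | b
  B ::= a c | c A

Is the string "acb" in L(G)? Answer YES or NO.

Convert to CNF:
  S -> B T1 | c
  A -> S B | b
  B -> T0 T1 | T1 A
  T0 -> a
  T1 -> c

CYK table (by increasing span):
  cell(0,0) a: {T0}  orig:{}
  cell(1,1) c: {S,T1}  orig:{S}
  cell(2,2) b: {A}
  cell(0,1) ac: {B}
  cell(1,2) cb: {B}
  cell(0,2) acb: ∅

S ∉ T[0,2] ⇒ NO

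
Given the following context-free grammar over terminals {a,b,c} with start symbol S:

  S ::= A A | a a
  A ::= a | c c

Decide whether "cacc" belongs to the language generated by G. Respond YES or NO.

CNF form of G:
  S -> A A | T1 T1
  A -> T0 T0 | a
  T0 -> c
  T1 -> a

CYK fill:
  T[0,0] 'c' = {T0}  orig:{}
  T[1,1] 'a' = {A,T1}  orig:{A}
  T[2,2] 'c' = {T0}  orig:{}
  T[3,3] 'c' = {T0}  orig:{}
  T[0,1] 'ca' = ∅
  T[1,2] 'ac' = ∅
  T[2,3] 'cc' = {A}
  T[0,2] 'cac' = ∅
  T[1,3] 'acc' = {S}
  T[0,3] 'cacc' = ∅

S ∉ T[0,3] ⇒ NO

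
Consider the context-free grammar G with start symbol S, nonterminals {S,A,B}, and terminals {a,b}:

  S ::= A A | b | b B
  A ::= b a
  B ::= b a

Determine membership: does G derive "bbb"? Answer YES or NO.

Convert to CNF:
  S -> A A | T0 B | b
  A -> T0 T1
  B -> T0 T1
  T0 -> b
  T1 -> a

Fill CYK table bottom-up:
  cell(0,0) b: {S,T0}  orig:{S}
  cell(1,1) b: {S,T0}  orig:{S}
  cell(2,2) b: {S,T0}  orig:{S}
  cell(0,1) bb: ∅
  cell(1,2) bb: ∅
  cell(0,2) bbb: ∅

S ∉ T[0,2] ⇒ NO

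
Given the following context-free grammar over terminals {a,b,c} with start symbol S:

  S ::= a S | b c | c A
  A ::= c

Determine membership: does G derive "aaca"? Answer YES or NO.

Convert to CNF:
  S -> T0 S | T1 T2 | T2 A
  A -> c
  T0 -> a
  T1 -> b
  T2 -> c

CYK table (by increasing span):
  T[0,0] 'a' = {T0}  orig:{}
  T[1,1] 'a' = {T0}  orig:{}
  T[2,2] 'c' = {A,T2}  orig:{A}
  T[3,3] 'a' = {T0}  orig:{}
  T[0,1] 'aa' = ∅
  T[1,2] 'ac' = ∅
  T[2,3] 'ca' = ∅
  T[0,2] 'aac' = ∅
  T[1,3] 'aca' = ∅
  T[0,3] 'aaca' = ∅

S ∉ T[0,3] ⇒ NO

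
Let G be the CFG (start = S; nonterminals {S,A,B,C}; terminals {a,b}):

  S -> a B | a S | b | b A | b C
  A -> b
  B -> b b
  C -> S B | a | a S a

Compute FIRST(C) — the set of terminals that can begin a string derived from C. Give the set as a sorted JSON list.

FIRST iteration:
iter 1:
  A via A→b: +{b}
  B via B→b b: +{b}
  C via C→a: +{a}
  S via S→a B: +{a}
  S via S→b: +{b}
  FIRST[S]={a,b}  FIRST[A]={b}  FIRST[B]={b}  FIRST[C]={a}
iter 2:
  C via C→S B: +{b}
  FIRST[S]={a,b}  FIRST[A]={b}  FIRST[B]={b}  FIRST[C]={a,b}
iter 3: (stable)
  FIRST[S]={a,b}  FIRST[A]={b}  FIRST[B]={b}  FIRST[C]={a,b}

FIRST(C) = ["a", "b"]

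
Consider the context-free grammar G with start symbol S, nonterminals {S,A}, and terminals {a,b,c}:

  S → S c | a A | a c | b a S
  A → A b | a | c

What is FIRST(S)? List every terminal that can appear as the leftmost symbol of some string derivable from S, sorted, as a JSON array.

FIRST sets, iterate to fixpoint:
[1]
  A via A→a: +{a}
  A via A→c: +{c}
  S via S→a A: +{a}
  S via S→b a S: +{b}
  FIRST[S]={a,b}  FIRST[A]={a,c}
[2] — fixpoint
  FIRST[S]={a,b}  FIRST[A]={a,c}

FIRST(S) = ["a", "b"]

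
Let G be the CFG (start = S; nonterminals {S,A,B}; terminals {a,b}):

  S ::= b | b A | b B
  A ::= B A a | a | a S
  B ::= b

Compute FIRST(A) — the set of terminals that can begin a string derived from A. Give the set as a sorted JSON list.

Compute FIRST by fixpoint:
round 1:
  A via A→a: +{a}
  B via B→b: +{b}
  S via S→b: +{b}
  S: {b}  A: {a}  B: {b}
round 2:
  A via A→B A a: +{b}
  S: {b}  A: {a,b}  B: {b}
round 3: — fixpoint
  S: {b}  A: {a,b}  B: {b}

FIRST(A) = ["a", "b"]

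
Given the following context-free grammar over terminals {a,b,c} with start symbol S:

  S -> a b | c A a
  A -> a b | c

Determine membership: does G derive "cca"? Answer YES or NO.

CNF form of G:
  S -> T0 T1 | T2 X3
  A -> T0 T1 | c
  T0 -> a
  T1 -> b
  T2 -> c
  X3 -> A T0

CYK table (by increasing span):
  T[0,0] 'c' = {A,T2}  orig:{A}
  T[1,1] 'c' = {A,T2}  orig:{A}
  T[2,2] 'a' = {T0}  orig:{}
  T[0,1] 'cc' = ∅
  T[1,2] 'ca' = {X3}  orig:{}
  T[0,2] 'cca' = {S}

S ∈ T[0,2] ⇒ YES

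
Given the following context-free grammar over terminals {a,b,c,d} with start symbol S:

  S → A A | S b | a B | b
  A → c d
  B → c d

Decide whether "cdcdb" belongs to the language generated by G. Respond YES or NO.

CNF form of G:
  S -> A A | S T2 | T3 B | b
  A -> T0 T1
  B -> T0 T1
  T0 -> c
  T1 -> d
  T2 -> b
  T3 -> a

CYK table (by increasing span):
  cell(0,0) c: {T0}  orig:{}
  cell(1,1) d: {T1}  orig:{}
  cell(2,2) c: {T0}  orig:{}
  cell(3,3) d: {T1}  orig:{}
  cell(4,4) b: {S,T2}  orig:{S}
  cell(0,1) cd: {A,B}
  cell(1,2) dc: ∅
  cell(2,3) cd: {A,B}
  cell(3,4) db: ∅
  cell(0,2) cdc: ∅
  cell(1,3) dcd: ∅
  cell(2,4) cdb: ∅
  cell(0,3) cdcd: {S}
  cell(1,4) dcdb: ∅
  cell(0,4) cdcdb: {S}

S ∈ T[0,4] ⇒ YES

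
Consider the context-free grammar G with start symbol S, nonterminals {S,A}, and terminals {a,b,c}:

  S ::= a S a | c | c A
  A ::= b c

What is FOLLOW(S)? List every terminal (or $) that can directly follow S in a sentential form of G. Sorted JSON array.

Compute FIRST by fixpoint:
round 1:
  A via A→b c: +{b}
  S via S→a S a: +{a}
  S via S→c: +{c}
  FIRST[S]={a,c}  FIRST[A]={b}
round 2: (no change)
  FIRST[S]={a,c}  FIRST[A]={b}

Compute FOLLOW by fixpoint:
FOLLOW(S) := {$}
[1]
  S→a S a: FOLLOW(S) ⊇ FIRST(a) = {a}; new: +{a}
  S→c A: FOLLOW(A) ⊇ FOLLOW(S) ⊇ {$,a}; new: +{$,a}
  FOLLOW(S)={$,a}  FOLLOW(A)={$,a}
[2] done
  FOLLOW(S)={$,a}  FOLLOW(A)={$,a}

FOLLOW(S) = ["$", "a"]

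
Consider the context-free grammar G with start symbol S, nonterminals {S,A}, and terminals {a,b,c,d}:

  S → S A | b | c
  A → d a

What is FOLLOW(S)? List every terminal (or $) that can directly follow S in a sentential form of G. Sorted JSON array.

FIRST sets, iterate to fixpoint:
pass 1:
  A via A→d a: +{d}
  S via S→b: +{b}
  S via S→c: +{c}
  FIRST(S)={b,c}  FIRST(A)={d}
pass 2: (no change)
  FIRST(S)={b,c}  FIRST(A)={d}

FOLLOW iteration:
FOLLOW(S) := {$}
round 1:
  S→S A: FOLLOW(S) ⊇ FIRST(A) = {d}; new: +{d}
  S→S A: FOLLOW(A) ⊇ FOLLOW(S) ⊇ {$,d}; new: +{$,d}
  FOLLOW[S]={$,d}  FOLLOW[A]={$,d}
round 2: — fixpoint
  FOLLOW[S]={$,d}  FOLLOW[A]={$,d}

FOLLOW(S) = ["$", "d"]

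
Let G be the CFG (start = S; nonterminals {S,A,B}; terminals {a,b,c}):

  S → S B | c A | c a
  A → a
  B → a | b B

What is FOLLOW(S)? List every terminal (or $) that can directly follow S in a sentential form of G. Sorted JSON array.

FIRST sets, iterate to fixpoint:
iter 1:
  A via A→a: +{a}
  B via B→a: +{a}
  B via B→b B: +{b}
  S via S→c A: +{c}
  FIRST(S)={c}  FIRST(A)={a}  FIRST(B)={a,b}
iter 2: (no change)
  FIRST(S)={c}  FIRST(A)={a}  FIRST(B)={a,b}

FOLLOW sets:
seed FOLLOW(S) with $
[1]
  S→S B: FOLLOW(S) ⊇ FIRST(B) = {a,b}; new: +{a,b}
  S→S B: FOLLOW(B) ⊇ FOLLOW(S) ⊇ {$,a,b}; new: +{$,a,b}
  S→c A: FOLLOW(A) ⊇ FOLLOW(S) ⊇ {$,a,b}; new: +{$,a,b}
  FOLLOW[S]={$,a,b}  FOLLOW[A]={$,a,b}  FOLLOW[B]={$,a,b}
[2] (no change)
  FOLLOW[S]={$,a,b}  FOLLOW[A]={$,a,b}  FOLLOW[B]={$,a,b}

FOLLOW(S) = ["$", "a", "b"]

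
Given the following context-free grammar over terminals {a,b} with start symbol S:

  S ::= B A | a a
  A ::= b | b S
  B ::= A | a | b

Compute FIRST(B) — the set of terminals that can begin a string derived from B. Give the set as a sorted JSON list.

FIRST iteration:
[1]
  A via A→b: +{b}
  B via B→A: +{b}
  B via B→a: +{a}
  S via S→B A: +{a,b}
  S: {a,b}  A: {b}  B: {a,b}
[2] done
  S: {a,b}  A: {b}  B: {a,b}

FIRST(B) = ["a", "b"]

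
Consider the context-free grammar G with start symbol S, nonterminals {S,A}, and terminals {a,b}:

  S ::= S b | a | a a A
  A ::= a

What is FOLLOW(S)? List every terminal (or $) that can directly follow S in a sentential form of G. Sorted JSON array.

FIRST iteration:
[1]
  A via A→a: +{a}
  S via S→a: +{a}
  FIRST(S)={a}  FIRST(A)={a}
[2] done
  FIRST(S)={a}  FIRST(A)={a}

Compute FOLLOW by fixpoint:
seed FOLLOW(S) with $
iter 1:
  S→S b: FOLLOW(S) ⊇ FIRST(b) = {b}; new: +{b}
  S→a a A: FOLLOW(A) ⊇ FOLLOW(S) ⊇ {$,b}; new: +{$,b}
  FOLLOW[S]={$,b}  FOLLOW[A]={$,b}
iter 2: — fixpoint
  FOLLOW[S]={$,b}  FOLLOW[A]={$,b}

FOLLOW(S) = ["$", "b"]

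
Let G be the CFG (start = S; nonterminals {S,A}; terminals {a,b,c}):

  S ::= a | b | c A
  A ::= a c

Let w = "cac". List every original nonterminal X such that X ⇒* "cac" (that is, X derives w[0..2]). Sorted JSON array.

Convert to CNF:
  S -> T1 A | a | b
  A -> T0 T1
  T0 -> a
  T1 -> c

Fill CYK table bottom-up (cells [i..j] with 0 ≤ i ≤ j ≤ 2 only):
  T[0,0] 'c' = {T1}  orig:{}
  T[1,1] 'a' = {S,T0}  orig:{S}
  T[2,2] 'c' = {T1}  orig:{}
  T[0,1] 'ca' = ∅
  T[1,2] 'ac' = {A}
  T[0,2] 'cac' = {S}

Original NTs in T[0,2] deriving "cac": ["S"]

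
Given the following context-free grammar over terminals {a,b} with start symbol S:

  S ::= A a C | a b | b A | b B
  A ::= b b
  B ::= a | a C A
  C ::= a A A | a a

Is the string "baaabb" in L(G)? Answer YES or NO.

CNF form of G:
  S -> A X4 | T0 A | T0 B | T1 T0
  A -> T0 T0
  B -> T1 X2 | a
  C -> T1 T1 | T1 X3
  T0 -> b
  T1 -> a
  X2 -> C A
  X3 -> A A
  X4 -> T1 C

Fill CYK table bottom-up:
  cell(0,0) b: {T0}  orig:{}
  cell(1,1) a: {B,T1}  orig:{B}
  cell(2,2) a: {B,T1}  orig:{B}
  cell(3,3) a: {B,T1}  orig:{B}
  cell(4,4) b: {T0}  orig:{}
  cell(5,5) b: {T0}  orig:{}
  cell(0,1) ba: {S}
  cell(1,2) aa: {C}
  cell(2,3) aa: {C}
  cell(3,4) ab: {S}
  cell(4,5) bb: {A}
  cell(0,2) baa: ∅
  cell(1,3) aaa: {X4}  orig:{}
  cell(2,4) aab: ∅
  cell(3,5) abb: ∅
  cell(0,3) baaa: ∅
  cell(1,4) aaab: ∅
  cell(2,5) aabb: {X2}  orig:{}
  cell(0,4) baaab: ∅
  cell(1,5) aaabb: {B}
  cell(0,5) baaabb: {S}

S ∈ T[0,5] ⇒ YES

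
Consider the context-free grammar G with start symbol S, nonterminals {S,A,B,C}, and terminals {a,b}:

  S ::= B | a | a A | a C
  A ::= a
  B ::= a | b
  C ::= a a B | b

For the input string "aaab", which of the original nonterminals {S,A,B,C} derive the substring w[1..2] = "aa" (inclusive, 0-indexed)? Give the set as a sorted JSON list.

CNF form of G:
  S -> T0 A | T0 C | a | b
  A -> a
  B -> a | b
  C -> T0 X1 | b
  T0 -> a
  X1 -> T0 B

CYK fill, restricted to cells inside w[1..2]:
  cell(1,1) a: {A,B,S,T0}  orig:{A,B,S}
  cell(2,2) a: {A,B,S,T0}  orig:{A,B,S}
  cell(1,2) aa: {S,X1}  orig:{S}

Original NTs in T[1,2] deriving "aa": ["S"]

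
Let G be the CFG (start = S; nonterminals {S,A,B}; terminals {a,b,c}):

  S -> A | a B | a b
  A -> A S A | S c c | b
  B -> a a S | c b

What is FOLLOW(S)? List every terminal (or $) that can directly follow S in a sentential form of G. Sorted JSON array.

FIRST sets, iterate to fixpoint:
iter 1:
  A via A→b: +{b}
  B via B→a a S: +{a}
  B via B→c b: +{c}
  S via S→A: +{b}
  S via S→a B: +{a}
  FIRST[S]={a,b}  FIRST[A]={b}  FIRST[B]={a,c}
iter 2:
  A via A→S c c: +{a}
  FIRST[S]={a,b}  FIRST[A]={a,b}  FIRST[B]={a,c}
iter 3: — fixpoint
  FIRST[S]={a,b}  FIRST[A]={a,b}  FIRST[B]={a,c}

FOLLOW sets:
seed FOLLOW(S) with $
[1]
  A→A S A: FOLLOW(A) ⊇ FIRST(S) = {a,b}; new: +{a,b}
  A→A S A: FOLLOW(S) ⊇ FIRST(A) = {a,b}; new: +{a,b}
  A→S c c: FOLLOW(S) ⊇ FIRST(c) = {c}; new: +{c}
  S→A: FOLLOW(A) ⊇ FOLLOW(S) ⊇ {$,a,b,c}; new: +{$,c}
  S→a B: FOLLOW(B) ⊇ FOLLOW(S) ⊇ {$,a,b,c}; new: +{$,a,b,c}
  S: {$,a,b,c}  A: {$,a,b,c}  B: {$,a,b,c}
[2] (stable)
  S: {$,a,b,c}  A: {$,a,b,c}  B: {$,a,b,c}

FOLLOW(S) = ["$", "a", "b", "c"]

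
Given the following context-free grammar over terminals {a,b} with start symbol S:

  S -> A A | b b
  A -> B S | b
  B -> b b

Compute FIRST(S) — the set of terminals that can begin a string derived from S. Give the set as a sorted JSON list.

Compute FIRST by fixpoint:
pass 1:
  A via A→b: +{b}
  B via B→b b: +{b}
  S via S→A A: +{b}
  FIRST[S]={b}  FIRST[A]={b}  FIRST[B]={b}
pass 2: done
  FIRST[S]={b}  FIRST[A]={b}  FIRST[B]={b}

FIRST(S) = ["b"]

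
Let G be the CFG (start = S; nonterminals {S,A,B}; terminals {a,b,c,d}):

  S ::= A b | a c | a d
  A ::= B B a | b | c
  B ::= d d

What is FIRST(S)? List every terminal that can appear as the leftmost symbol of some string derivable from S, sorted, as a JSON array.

Compute FIRST by fixpoint:
pass 1:
  A via A→b: +{b}
  A via A→c: +{c}
  B via B→d d: +{d}
  S via S→A b: +{b,c}
  S via S→a c: +{a}
  FIRST[S]={a,b,c}  FIRST[A]={b,c}  FIRST[B]={d}
pass 2:
  A via A→B B a: +{d}
  S via S→A b: +{d}
  FIRST[S]={a,b,c,d}  FIRST[A]={b,c,d}  FIRST[B]={d}
pass 3: done
  FIRST[S]={a,b,c,d}  FIRST[A]={b,c,d}  FIRST[B]={d}

FIRST(S) = ["a", "b", "c", "d"]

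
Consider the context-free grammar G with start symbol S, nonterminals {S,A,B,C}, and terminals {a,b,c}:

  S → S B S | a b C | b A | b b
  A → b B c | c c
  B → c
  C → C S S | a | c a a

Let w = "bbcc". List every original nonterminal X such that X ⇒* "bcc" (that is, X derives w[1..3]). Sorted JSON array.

CNF form of G:
  S -> S X6 | T0 A | T0 T0 | T2 X7
  A -> T0 X3 | T1 T1
  B -> c
  C -> C X4 | T1 X5 | a
  T0 -> b
  T1 -> c
  T2 -> a
  X3 -> B T1
  X4 -> S S
  X5 -> T2 T2
  X6 -> B S
  X7 -> T0 C

CYK table (by increasing span), restricted to cells inside w[1..3]:
  [1..1]={T0}  "b"  orig:{}
  [2..2]={B,T1}  "c"  orig:{B}
  [3..3]={B,T1}  "c"  orig:{B}
  [1..2]=∅  "bc"
  [2..3]={A,X3}  "cc"  orig:{A}
  [1..3]={A,S}  "bcc"

Original NTs in T[1,3] deriving "bcc": ["A", "S"]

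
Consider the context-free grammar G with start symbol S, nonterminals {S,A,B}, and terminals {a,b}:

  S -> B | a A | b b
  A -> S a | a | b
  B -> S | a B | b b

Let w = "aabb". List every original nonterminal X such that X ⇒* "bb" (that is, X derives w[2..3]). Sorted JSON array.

CNF form of G:
  S -> T0 A | T0 B | T1 T1
  A -> S T0 | a | b
  B -> T0 A | T0 B | T1 T1
  T0 -> a
  T1 -> b

CYK table (by increasing span) (cells [i..j] with 2 ≤ i ≤ j ≤ 3 only):
  T[2,2] 'b' = {A,T1}  orig:{A}
  T[3,3] 'b' = {A,T1}  orig:{A}
  T[2,3] 'bb' = {B,S}

Original NTs in T[2,3] deriving "bb": ["B", "S"]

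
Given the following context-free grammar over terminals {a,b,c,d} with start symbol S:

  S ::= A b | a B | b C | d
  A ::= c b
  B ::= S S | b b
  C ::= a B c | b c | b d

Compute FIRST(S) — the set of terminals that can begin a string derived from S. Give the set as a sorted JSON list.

Compute FIRST by fixpoint:
[1]
  A via A→c b: +{c}
  B via B→b b: +{b}
  C via C→a B c: +{a}
  C via C→b c: +{b}
  S via S→A b: +{c}
  S via S→a B: +{a}
  S via S→b C: +{b}
  S via S→d: +{d}
  S: {a,b,c,d}  A: {c}  B: {b}  C: {a,b}
[2]
  B via B→S S: +{a,c,d}
  S: {a,b,c,d}  A: {c}  B: {a,b,c,d}  C: {a,b}
[3] (no change)
  S: {a,b,c,d}  A: {c}  B: {a,b,c,d}  C: {a,b}

FIRST(S) = ["a", "b", "c", "d"]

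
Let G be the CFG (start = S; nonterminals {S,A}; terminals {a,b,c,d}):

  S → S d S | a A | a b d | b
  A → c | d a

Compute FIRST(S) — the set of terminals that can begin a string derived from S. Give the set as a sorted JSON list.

FIRST sets, iterate to fixpoint:
round 1:
  A via A→c: +{c}
  A via A→d a: +{d}
  S via S→a A: +{a}
  S via S→b: +{b}
  FIRST(S)={a,b}  FIRST(A)={c,d}
round 2: (no change)
  FIRST(S)={a,b}  FIRST(A)={c,d}

FIRST(S) = ["a", "b"]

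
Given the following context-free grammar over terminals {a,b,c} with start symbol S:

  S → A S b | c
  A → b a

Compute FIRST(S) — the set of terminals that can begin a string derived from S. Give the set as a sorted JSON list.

FIRST iteration:
pass 1:
  A via A→b a: +{b}
  S via S→A S b: +{b}
  S via S→c: +{c}
  FIRST[S]={b,c}  FIRST[A]={b}
pass 2: (stable)
  FIRST[S]={b,c}  FIRST[A]={b}

FIRST(S) = ["b", "c"]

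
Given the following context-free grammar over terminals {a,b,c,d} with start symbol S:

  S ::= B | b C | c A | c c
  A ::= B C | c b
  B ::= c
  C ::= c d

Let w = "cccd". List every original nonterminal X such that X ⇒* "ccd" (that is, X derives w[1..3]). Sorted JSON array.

Convert to CNF:
  S -> T0 A | T0 T0 | T1 C | c
  A -> B C | T0 T1
  B -> c
  C -> T0 T2
  T0 -> c
  T1 -> b
  T2 -> d

CYK fill (cells [i..j] with 1 ≤ i ≤ j ≤ 3 only):
  [1..1]={B,S,T0}  "c"  orig:{B,S}
  [2..2]={B,S,T0}  "c"  orig:{B,S}
  [3..3]={T2}  "d"  orig:{}
  [1..2]={S}  "cc"
  [2..3]={C}  "cd"
  [1..3]={A}  "ccd"

Original NTs in T[1,3] deriving "ccd": ["A"]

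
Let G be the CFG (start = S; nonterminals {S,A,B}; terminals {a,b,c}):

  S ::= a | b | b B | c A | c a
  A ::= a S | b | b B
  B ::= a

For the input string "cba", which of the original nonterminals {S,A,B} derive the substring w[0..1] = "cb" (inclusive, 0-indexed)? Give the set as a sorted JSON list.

CNF form of G:
  S -> T1 B | T2 A | T2 T0 | a | b
  A -> T0 S | T1 B | b
  B -> a
  T0 -> a
  T1 -> b
  T2 -> c

Fill CYK table bottom-up — only the sub-triangle for w[0..1]:
  T[0,0] 'c' = {T2}  orig:{}
  T[1,1] 'b' = {A,S,T1}  orig:{A,S}
  T[0,1] 'cb' = {S}

Original NTs in T[0,1] deriving "cb": ["S"]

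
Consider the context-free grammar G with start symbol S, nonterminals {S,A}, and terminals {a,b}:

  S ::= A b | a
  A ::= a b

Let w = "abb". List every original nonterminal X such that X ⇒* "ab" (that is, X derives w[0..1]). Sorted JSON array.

Convert to CNF:
  S -> A T1 | a
  A -> T0 T1
  T0 -> a
  T1 -> b

CYK fill, restricted to cells inside w[0..1]:
  T[0,0] 'a' = {S,T0}  orig:{S}
  T[1,1] 'b' = {T1}  orig:{}
  T[0,1] 'ab' = {A}

Original NTs in T[0,1] deriving "ab": ["A"]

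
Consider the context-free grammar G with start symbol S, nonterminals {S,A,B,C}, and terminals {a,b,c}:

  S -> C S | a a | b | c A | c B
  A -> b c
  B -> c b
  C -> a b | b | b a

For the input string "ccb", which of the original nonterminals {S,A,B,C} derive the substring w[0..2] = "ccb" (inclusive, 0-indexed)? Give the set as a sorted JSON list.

CNF form of G:
  S -> C S | T1 A | T1 B | T2 T2 | b
  A -> T0 T1
  B -> T1 T0
  C -> T0 T2 | T2 T0 | b
  T0 -> b
  T1 -> c
  T2 -> a

Fill CYK table bottom-up — only the sub-triangle for w[0..2]:
  cell(0,0) c: {T1}  orig:{}
  cell(1,1) c: {T1}  orig:{}
  cell(2,2) b: {C,S,T0}  orig:{C,S}
  cell(0,1) cc: ∅
  cell(1,2) cb: {B}
  cell(0,2) ccb: {S}

Original NTs in T[0,2] deriving "ccb": ["S"]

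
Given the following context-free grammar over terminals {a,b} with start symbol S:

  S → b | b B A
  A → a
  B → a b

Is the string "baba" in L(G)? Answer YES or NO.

CNF form of G:
  S -> T1 X2 | b
  A -> a
  B -> T0 T1
  T0 -> a
  T1 -> b
  X2 -> B A

Fill CYK table bottom-up:
  cell(0,0) b: {S,T1}  orig:{S}
  cell(1,1) a: {A,T0}  orig:{A}
  cell(2,2) b: {S,T1}  orig:{S}
  cell(3,3) a: {A,T0}  orig:{A}
  cell(0,1) ba: ∅
  cell(1,2) ab: {B}
  cell(2,3) ba: ∅
  cell(0,2) bab: ∅
  cell(1,3) aba: {X2}  orig:{}
  cell(0,3) baba: {S}

S ∈ T[0,3] ⇒ YES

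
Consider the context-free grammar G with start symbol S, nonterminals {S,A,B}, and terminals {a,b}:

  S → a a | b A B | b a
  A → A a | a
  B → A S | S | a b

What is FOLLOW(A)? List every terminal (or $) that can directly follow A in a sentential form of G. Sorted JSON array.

FIRST iteration:
[1]
  A via A→a: +{a}
  B via B→A S: +{a}
  S via S→a a: +{a}
  S via S→b A B: +{b}
  FIRST(S)={a,b}  FIRST(A)={a}  FIRST(B)={a}
[2]
  B via B→S: +{b}
  FIRST(S)={a,b}  FIRST(A)={a}  FIRST(B)={a,b}
[3] — fixpoint
  FIRST(S)={a,b}  FIRST(A)={a}  FIRST(B)={a,b}

FOLLOW iteration:
FOLLOW(S) := {$}
iter 1:
  A→A a: FOLLOW(A) ⊇ FIRST(a) = {a}; new: +{a}
  B→A S: FOLLOW(A) ⊇ FIRST(S) = {a,b}; new: +{b}
  S→b A B: FOLLOW(B) ⊇ FOLLOW(S) ⊇ {$}; new: +{$}
  FOLLOW(S)={$}  FOLLOW(A)={a,b}  FOLLOW(B)={$}
iter 2: (no change)
  FOLLOW(S)={$}  FOLLOW(A)={a,b}  FOLLOW(B)={$}

FOLLOW(A) = ["a", "b"]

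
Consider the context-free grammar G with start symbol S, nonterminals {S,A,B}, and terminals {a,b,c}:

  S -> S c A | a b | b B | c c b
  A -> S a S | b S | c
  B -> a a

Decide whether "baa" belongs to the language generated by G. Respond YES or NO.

Convert to CNF:
  S -> S X4 | T0 T1 | T1 B | T2 X5
  A -> S X3 | T1 S | c
  B -> T0 T0
  T0 -> a
  T1 -> b
  T2 -> c
  X3 -> T0 S
  X4 -> T2 A
  X5 -> T2 T1

CYK fill:
  cell(0,0) b: {T1}  orig:{}
  cell(1,1) a: {T0}  orig:{}
  cell(2,2) a: {T0}  orig:{}
  cell(0,1) ba: ∅
  cell(1,2) aa: {B}
  cell(0,2) baa: {S}

S ∈ T[0,2] ⇒ YES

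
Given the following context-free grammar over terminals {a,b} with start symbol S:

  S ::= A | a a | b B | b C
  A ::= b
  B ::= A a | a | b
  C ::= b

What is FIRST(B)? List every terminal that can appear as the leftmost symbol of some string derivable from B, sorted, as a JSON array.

Compute FIRST by fixpoint:
pass 1:
  A via A→b: +{b}
  B via B→A a: +{b}
  B via B→a: +{a}
  C via C→b: +{b}
  S via S→A: +{b}
  S via S→a a: +{a}
  FIRST(S)={a,b}  FIRST(A)={b}  FIRST(B)={a,b}  FIRST(C)={b}
pass 2: done
  FIRST(S)={a,b}  FIRST(A)={b}  FIRST(B)={a,b}  FIRST(C)={b}

FIRST(B) = ["a", "b"]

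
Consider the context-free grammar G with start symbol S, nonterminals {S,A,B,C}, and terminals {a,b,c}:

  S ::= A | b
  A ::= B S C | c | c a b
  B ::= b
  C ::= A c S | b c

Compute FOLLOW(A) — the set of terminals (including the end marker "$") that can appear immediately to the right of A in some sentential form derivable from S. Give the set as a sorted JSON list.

FIRST sets, iterate to fixpoint:
pass 1:
  A via A→c: +{c}
  B via B→b: +{b}
  C via C→A c S: +{c}
  C via C→b c: +{b}
  S via S→A: +{c}
  S via S→b: +{b}
  FIRST[S]={b,c}  FIRST[A]={c}  FIRST[B]={b}  FIRST[C]={b,c}
pass 2:
  A via A→B S C: +{b}
  FIRST[S]={b,c}  FIRST[A]={b,c}  FIRST[B]={b}  FIRST[C]={b,c}
pass 3: done
  FIRST[S]={b,c}  FIRST[A]={b,c}  FIRST[B]={b}  FIRST[C]={b,c}

FOLLOW sets:
FOLLOW(S) := {$}
[1]
  A→B S C: FOLLOW(B) ⊇ FIRST(S) = {b,c}; new: +{b,c}
  A→B S C: FOLLOW(S) ⊇ FIRST(C) = {b,c}; new: +{b,c}
  C→A c S: FOLLOW(A) ⊇ FIRST(c) = {c}; new: +{c}
  S→A: FOLLOW(A) ⊇ FOLLOW(S) ⊇ {$,b,c}; new: +{$,b}
  S: {$,b,c}  A: {$,b,c}  B: {b,c}  C: {}
[2]
  A→B S C: FOLLOW(C) ⊇ FOLLOW(A) ⊇ {$,b,c}; new: +{$,b,c}
  S: {$,b,c}  A: {$,b,c}  B: {b,c}  C: {$,b,c}
[3] (no change)
  S: {$,b,c}  A: {$,b,c}  B: {b,c}  C: {$,b,c}

FOLLOW(A) = ["$", "b", "c"]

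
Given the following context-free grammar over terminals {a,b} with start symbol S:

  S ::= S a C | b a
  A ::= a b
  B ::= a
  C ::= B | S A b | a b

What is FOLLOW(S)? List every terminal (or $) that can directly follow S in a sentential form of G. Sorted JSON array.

FIRST sets, iterate to fixpoint:
[1]
  A via A→a b: +{a}
  B via B→a: +{a}
  C via C→B: +{a}
  S via S→b a: +{b}
  S: {b}  A: {a}  B: {a}  C: {a}
[2]
  C via C→S A b: +{b}
  S: {b}  A: {a}  B: {a}  C: {a,b}
[3] done
  S: {b}  A: {a}  B: {a}  C: {a,b}

FOLLOW sets:
seed FOLLOW(S) with $
iter 1:
  C→S A b: FOLLOW(S) ⊇ FIRST(A) = {a}; new: +{a}
  C→S A b: FOLLOW(A) ⊇ FIRST(b) = {b}; new: +{b}
  S→S a C: FOLLOW(C) ⊇ FOLLOW(S) ⊇ {$,a}; new: +{$,a}
  FOLLOW(S)={$,a}  FOLLOW(A)={b}  FOLLOW(B)={}  FOLLOW(C)={$,a}
iter 2:
  C→B: FOLLOW(B) ⊇ FOLLOW(C) ⊇ {$,a}; new: +{$,a}
  FOLLOW(S)={$,a}  FOLLOW(A)={b}  FOLLOW(B)={$,a}  FOLLOW(C)={$,a}
iter 3: — fixpoint
  FOLLOW(S)={$,a}  FOLLOW(A)={b}  FOLLOW(B)={$,a}  FOLLOW(C)={$,a}

FOLLOW(S) = ["$", "a"]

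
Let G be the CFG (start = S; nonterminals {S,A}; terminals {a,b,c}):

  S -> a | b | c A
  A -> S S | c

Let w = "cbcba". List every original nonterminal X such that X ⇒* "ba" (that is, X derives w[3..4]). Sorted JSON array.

Convert to CNF:
  S -> T0 A | a | b
  A -> S S | c
  T0 -> c

CYK table (by increasing span) (cells [i..j] with 3 ≤ i ≤ j ≤ 4 only):
  [3..3]={S}  "b"
  [4..4]={S}  "a"
  [3..4]={A}  "ba"

Original NTs in T[3,4] deriving "ba": ["A"]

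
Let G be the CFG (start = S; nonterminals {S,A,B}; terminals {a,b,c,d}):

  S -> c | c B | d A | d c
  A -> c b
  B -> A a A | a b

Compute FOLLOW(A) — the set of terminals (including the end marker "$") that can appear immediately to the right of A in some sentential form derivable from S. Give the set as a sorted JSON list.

FIRST iteration:
round 1:
  A via A→c b: +{c}
  B via B→A a A: +{c}
  B via B→a b: +{a}
  S via S→c: +{c}
  S via S→d A: +{d}
  FIRST[S]={c,d}  FIRST[A]={c}  FIRST[B]={a,c}
round 2: done
  FIRST[S]={c,d}  FIRST[A]={c}  FIRST[B]={a,c}

FOLLOW iteration:
FOLLOW(S) := {$}
[1]
  B→A a A: FOLLOW(A) ⊇ FIRST(a) = {a}; new: +{a}
  S→c B: FOLLOW(B) ⊇ FOLLOW(S) ⊇ {$}; new: +{$}
  S→d A: FOLLOW(A) ⊇ FOLLOW(S) ⊇ {$}; new: +{$}
  S: {$}  A: {$,a}  B: {$}
[2] (no change)
  S: {$}  A: {$,a}  B: {$}

FOLLOW(A) = ["$", "a"]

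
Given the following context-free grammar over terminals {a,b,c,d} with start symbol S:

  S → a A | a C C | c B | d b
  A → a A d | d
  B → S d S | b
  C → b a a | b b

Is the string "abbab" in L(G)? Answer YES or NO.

Convert to CNF:
  S -> T0 A | T0 X7 | T1 T2 | T3 B
  A -> T0 X4 | d
  B -> S X5 | b
  C -> T2 T2 | T2 X6
  T0 -> a
  T1 -> d
  T2 -> b
  T3 -> c
  X4 -> A T1
  X5 -> T1 S
  X6 -> T0 T0
  X7 -> C C

CYK fill:
  [0..0]={T0}  "a"  orig:{}
  [1..1]={B,T2}  "b"  orig:{B}
  [2..2]={B,T2}  "b"  orig:{B}
  [3..3]={T0}  "a"  orig:{}
  [4..4]={B,T2}  "b"  orig:{B}
  [0..1]=∅  "ab"
  [1..2]={C}  "bb"
  [2..3]=∅  "ba"
  [3..4]=∅  "ab"
  [0..2]=∅  "abb"
  [1..3]=∅  "bba"
  [2..4]=∅  "bab"
  [0..3]=∅  "abba"
  [1..4]=∅  "bbab"
  [0..4]=∅  "abbab"

S ∉ T[0,4] ⇒ NO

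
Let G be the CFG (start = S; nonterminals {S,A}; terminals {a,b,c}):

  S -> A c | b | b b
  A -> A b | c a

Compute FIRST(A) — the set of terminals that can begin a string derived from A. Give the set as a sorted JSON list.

FIRST sets, iterate to fixpoint:
[1]
  A via A→c a: +{c}
  S via S→A c: +{c}
  S via S→b: +{b}
  FIRST[S]={b,c}  FIRST[A]={c}
[2] (stable)
  FIRST[S]={b,c}  FIRST[A]={c}

FIRST(A) = ["c"]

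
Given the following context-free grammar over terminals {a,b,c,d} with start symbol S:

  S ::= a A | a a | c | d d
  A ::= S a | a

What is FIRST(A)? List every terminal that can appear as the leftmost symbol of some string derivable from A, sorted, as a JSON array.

Compute FIRST by fixpoint:
[1]
  A via A→a: +{a}
  S via S→a A: +{a}
  S via S→c: +{c}
  S via S→d d: +{d}
  S: {a,c,d}  A: {a}
[2]
  A via A→S a: +{c,d}
  S: {a,c,d}  A: {a,c,d}
[3] (no change)
  S: {a,c,d}  A: {a,c,d}

FIRST(A) = ["a", "c", "d"]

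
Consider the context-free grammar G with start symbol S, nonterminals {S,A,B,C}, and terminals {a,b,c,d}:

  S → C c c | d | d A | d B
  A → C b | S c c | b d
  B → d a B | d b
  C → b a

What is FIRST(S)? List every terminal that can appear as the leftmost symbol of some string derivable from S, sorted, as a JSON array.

FIRST sets, iterate to fixpoint:
pass 1:
  A via A→b d: +{b}
  B via B→d a B: +{d}
  C via C→b a: +{b}
  S via S→C c c: +{b}
  S via S→d: +{d}
  FIRST(S)={b,d}  FIRST(A)={b}  FIRST(B)={d}  FIRST(C)={b}
pass 2:
  A via A→S c c: +{d}
  FIRST(S)={b,d}  FIRST(A)={b,d}  FIRST(B)={d}  FIRST(C)={b}
pass 3: (no change)
  FIRST(S)={b,d}  FIRST(A)={b,d}  FIRST(B)={d}  FIRST(C)={b}

FIRST(S) = ["b", "d"]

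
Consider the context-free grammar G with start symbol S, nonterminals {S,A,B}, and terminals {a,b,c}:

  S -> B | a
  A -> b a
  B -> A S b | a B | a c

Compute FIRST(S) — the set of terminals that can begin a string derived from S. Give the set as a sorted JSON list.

Compute FIRST by fixpoint:
pass 1:
  A via A→b a: +{b}
  B via B→A S b: +{b}
  B via B→a B: +{a}
  S via S→B: +{a,b}
  FIRST[S]={a,b}  FIRST[A]={b}  FIRST[B]={a,b}
pass 2: (stable)
  FIRST[S]={a,b}  FIRST[A]={b}  FIRST[B]={a,b}

FIRST(S) = ["a", "b"]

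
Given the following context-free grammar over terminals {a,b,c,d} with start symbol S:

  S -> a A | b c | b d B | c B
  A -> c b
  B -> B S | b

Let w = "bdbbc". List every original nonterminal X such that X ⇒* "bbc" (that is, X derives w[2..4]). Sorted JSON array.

CNF form of G:
  S -> T0 B | T1 T0 | T1 X4 | T2 A
  A -> T0 T1
  B -> B S | b
  T0 -> c
  T1 -> b
  T2 -> a
  T3 -> d
  X4 -> T3 B

CYK table (by increasing span) — only the sub-triangle for w[2..4]:
  cell(2,2) b: {B,T1}  orig:{B}
  cell(3,3) b: {B,T1}  orig:{B}
  cell(4,4) c: {T0}  orig:{}
  cell(2,3) bb: ∅
  cell(3,4) bc: {S}
  cell(2,4) bbc: {B}

Original NTs in T[2,4] deriving "bbc": ["B"]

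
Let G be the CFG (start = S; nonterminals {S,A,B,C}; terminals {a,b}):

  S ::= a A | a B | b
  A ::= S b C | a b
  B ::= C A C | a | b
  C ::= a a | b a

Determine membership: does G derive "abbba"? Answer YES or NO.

Convert to CNF:
  S -> T1 A | T1 B | b
  A -> S X2 | T1 T0
  B -> C X3 | a | b
  C -> T0 T1 | T1 T1
  T0 -> b
  T1 -> a
  X2 -> T0 C
  X3 -> A C

CYK table (by increasing span):
  T[0,0] 'a' = {B,T1}  orig:{B}
  T[1,1] 'b' = {B,S,T0}  orig:{B,S}
  T[2,2] 'b' = {B,S,T0}  orig:{B,S}
  T[3,3] 'b' = {B,S,T0}  orig:{B,S}
  T[4,4] 'a' = {B,T1}  orig:{B}
  T[0,1] 'ab' = {A,S}
  T[1,2] 'bb' = ∅
  T[2,3] 'bb' = ∅
  T[3,4] 'ba' = {C}
  T[0,2] 'abb' = ∅
  T[1,3] 'bbb' = ∅
  T[2,4] 'bba' = {X2}  orig:{}
  T[0,3] 'abbb' = ∅
  T[1,4] 'bbba' = {A}
  T[0,4] 'abbba' = {A,S}

S ∈ T[0,4] ⇒ YES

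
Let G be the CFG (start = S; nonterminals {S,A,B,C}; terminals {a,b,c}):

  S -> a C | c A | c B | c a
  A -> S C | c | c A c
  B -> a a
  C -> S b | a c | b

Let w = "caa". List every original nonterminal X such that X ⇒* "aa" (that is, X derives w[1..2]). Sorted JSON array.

CNF form of G:
  S -> T0 A | T0 B | T0 T1 | T1 C
  A -> S C | T0 X3 | c
  B -> T1 T1
  C -> S T2 | T1 T0 | b
  T0 -> c
  T1 -> a
  T2 -> b
  X3 -> A T0

Fill CYK table bottom-up (cells [i..j] with 1 ≤ i ≤ j ≤ 2 only):
  cell(1,1) a: {T1}  orig:{}
  cell(2,2) a: {T1}  orig:{}
  cell(1,2) aa: {B}

Original NTs in T[1,2] deriving "aa": ["B"]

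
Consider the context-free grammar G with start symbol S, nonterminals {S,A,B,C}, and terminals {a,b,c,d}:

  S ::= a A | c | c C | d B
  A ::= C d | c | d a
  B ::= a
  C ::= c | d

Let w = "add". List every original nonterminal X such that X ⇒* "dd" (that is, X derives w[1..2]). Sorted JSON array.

Convert to CNF:
  S -> T0 B | T1 A | T2 C | c
  A -> C T0 | T0 T1 | c
  B -> a
  C -> c | d
  T0 -> d
  T1 -> a
  T2 -> c

Fill CYK table bottom-up, restricted to cells inside w[1..2]:
  [1..1]={C,T0}  "d"  orig:{C}
  [2..2]={C,T0}  "d"  orig:{C}
  [1..2]={A}  "dd"

Original NTs in T[1,2] deriving "dd": ["A"]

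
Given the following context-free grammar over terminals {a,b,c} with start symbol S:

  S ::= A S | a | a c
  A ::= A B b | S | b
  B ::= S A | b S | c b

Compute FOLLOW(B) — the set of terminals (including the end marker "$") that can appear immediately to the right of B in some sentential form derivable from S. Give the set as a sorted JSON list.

FIRST iteration:
[1]
  A via A→b: +{b}
  B via B→b S: +{b}
  B via B→c b: +{c}
  S via S→A S: +{b}
  S via S→a: +{a}
  FIRST(S)={a,b}  FIRST(A)={b}  FIRST(B)={b,c}
[2]
  A via A→S: +{a}
  B via B→S A: +{a}
  FIRST(S)={a,b}  FIRST(A)={a,b}  FIRST(B)={a,b,c}
[3] — fixpoint
  FIRST(S)={a,b}  FIRST(A)={a,b}  FIRST(B)={a,b,c}

Compute FOLLOW by fixpoint:
seed FOLLOW(S) with $
round 1:
  A→A B b: FOLLOW(A) ⊇ FIRST(B) = {a,b,c}; new: +{a,b,c}
  A→A B b: FOLLOW(B) ⊇ FIRST(b) = {b}; new: +{b}
  A→S: FOLLOW(S) ⊇ FOLLOW(A) ⊇ {a,b,c}; new: +{a,b,c}
  FOLLOW[S]={$,a,b,c}  FOLLOW[A]={a,b,c}  FOLLOW[B]={b}
round 2: (no change)
  FOLLOW[S]={$,a,b,c}  FOLLOW[A]={a,b,c}  FOLLOW[B]={b}

FOLLOW(B) = ["b"]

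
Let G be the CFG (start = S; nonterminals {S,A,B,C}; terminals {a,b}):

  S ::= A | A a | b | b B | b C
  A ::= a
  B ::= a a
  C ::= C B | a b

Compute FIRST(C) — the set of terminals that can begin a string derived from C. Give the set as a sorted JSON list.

FIRST sets, iterate to fixpoint:
[1]
  A via A→a: +{a}
  B via B→a a: +{a}
  C via C→a b: +{a}
  S via S→A: +{a}
  S via S→b: +{b}
  S: {a,b}  A: {a}  B: {a}  C: {a}
[2] — fixpoint
  S: {a,b}  A: {a}  B: {a}  C: {a}

FIRST(C) = ["a"]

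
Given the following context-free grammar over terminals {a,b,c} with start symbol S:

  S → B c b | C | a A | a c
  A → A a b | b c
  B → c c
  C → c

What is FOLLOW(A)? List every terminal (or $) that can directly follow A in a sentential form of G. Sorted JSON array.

Compute FIRST by fixpoint:
pass 1:
  A via A→b c: +{b}
  B via B→c c: +{c}
  C via C→c: +{c}
  S via S→B c b: +{c}
  S via S→a A: +{a}
  S: {a,c}  A: {b}  B: {c}  C: {c}
pass 2: (stable)
  S: {a,c}  A: {b}  B: {c}  C: {c}

FOLLOW sets:
initialize: $ ∈ FOLLOW(S)
pass 1:
  A→A a b: FOLLOW(A) ⊇ FIRST(a) = {a}; new: +{a}
  S→B c b: FOLLOW(B) ⊇ FIRST(c) = {c}; new: +{c}
  S→C: FOLLOW(C) ⊇ FOLLOW(S) ⊇ {$}; new: +{$}
  S→a A: FOLLOW(A) ⊇ FOLLOW(S) ⊇ {$}; new: +{$}
  S: {$}  A: {$,a}  B: {c}  C: {$}
pass 2: — fixpoint
  S: {$}  A: {$,a}  B: {c}  C: {$}

FOLLOW(A) = ["$", "a"]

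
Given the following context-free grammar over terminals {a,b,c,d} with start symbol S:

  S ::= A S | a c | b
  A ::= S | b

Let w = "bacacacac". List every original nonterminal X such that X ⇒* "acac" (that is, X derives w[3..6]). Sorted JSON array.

CNF form of G:
  S -> A S | T0 T1 | b
  A -> A S | T0 T1 | b
  T0 -> a
  T1 -> c

Fill CYK table bottom-up, restricted to cells inside w[3..6]:
  T[3,3] 'a' = {T0}  orig:{}
  T[4,4] 'c' = {T1}  orig:{}
  T[5,5] 'a' = {T0}  orig:{}
  T[6,6] 'c' = {T1}  orig:{}
  T[3,4] 'ac' = {A,S}
  T[4,5] 'ca' = ∅
  T[5,6] 'ac' = {A,S}
  T[3,5] 'aca' = ∅
  T[4,6] 'cac' = ∅
  T[3,6] 'acac' = {A,S}

Original NTs in T[3,6] deriving "acac": ["A", "S"]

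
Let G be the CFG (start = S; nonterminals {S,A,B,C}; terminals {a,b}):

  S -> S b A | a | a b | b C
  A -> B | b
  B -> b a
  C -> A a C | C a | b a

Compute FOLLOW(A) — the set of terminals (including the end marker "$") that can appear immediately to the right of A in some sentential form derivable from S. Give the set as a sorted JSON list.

FIRST iteration:
pass 1:
  A via A→b: +{b}
  B via B→b a: +{b}
  C via C→A a C: +{b}
  S via S→a: +{a}
  S via S→b C: +{b}
  FIRST[S]={a,b}  FIRST[A]={b}  FIRST[B]={b}  FIRST[C]={b}
pass 2: — fixpoint
  FIRST[S]={a,b}  FIRST[A]={b}  FIRST[B]={b}  FIRST[C]={b}

FOLLOW sets:
FOLLOW(S) := {$}
[1]
  C→A a C: FOLLOW(A) ⊇ FIRST(a) = {a}; new: +{a}
  C→C a: FOLLOW(C) ⊇ FIRST(a) = {a}; new: +{a}
  S→S b A: FOLLOW(S) ⊇ FIRST(b) = {b}; new: +{b}
  S→S b A: FOLLOW(A) ⊇ FOLLOW(S) ⊇ {$,b}; new: +{$,b}
  S→b C: FOLLOW(C) ⊇ FOLLOW(S) ⊇ {$,b}; new: +{$,b}
  FOLLOW[S]={$,b}  FOLLOW[A]={$,a,b}  FOLLOW[B]={}  FOLLOW[C]={$,a,b}
[2]
  A→B: FOLLOW(B) ⊇ FOLLOW(A) ⊇ {$,a,b}; new: +{$,a,b}
  FOLLOW[S]={$,b}  FOLLOW[A]={$,a,b}  FOLLOW[B]={$,a,b}  FOLLOW[C]={$,a,b}
[3] — fixpoint
  FOLLOW[S]={$,b}  FOLLOW[A]={$,a,b}  FOLLOW[B]={$,a,b}  FOLLOW[C]={$,a,b}

FOLLOW(A) = ["$", "a", "b"]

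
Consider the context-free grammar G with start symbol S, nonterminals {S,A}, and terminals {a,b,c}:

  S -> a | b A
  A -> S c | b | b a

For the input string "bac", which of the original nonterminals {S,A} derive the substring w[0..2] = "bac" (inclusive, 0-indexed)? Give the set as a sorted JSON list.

Convert to CNF:
  S -> T1 A | a
  A -> S T0 | T1 T2 | b
  T0 -> c
  T1 -> b
  T2 -> a

CYK table (by increasing span), restricted to cells inside w[0..2]:
  [0..0]={A,T1}  "b"  orig:{A}
  [1..1]={S,T2}  "a"  orig:{S}
  [2..2]={T0}  "c"  orig:{}
  [0..1]={A}  "ba"
  [1..2]={A}  "ac"
  [0..2]={S}  "bac"

Original NTs in T[0,2] deriving "bac": ["S"]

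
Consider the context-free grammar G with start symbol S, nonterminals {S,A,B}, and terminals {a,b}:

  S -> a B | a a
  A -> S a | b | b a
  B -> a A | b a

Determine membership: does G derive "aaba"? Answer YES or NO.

Convert to CNF:
  S -> T0 B | T0 T0
  A -> S T0 | T1 T0 | b
  B -> T0 A | T1 T0
  T0 -> a
  T1 -> b

CYK table (by increasing span):
  [0..0]={T0}  "a"  orig:{}
  [1..1]={T0}  "a"  orig:{}
  [2..2]={A,T1}  "b"  orig:{A}
  [3..3]={T0}  "a"  orig:{}
  [0..1]={S}  "aa"
  [1..2]={B}  "ab"
  [2..3]={A,B}  "ba"
  [0..2]={S}  "aab"
  [1..3]={B,S}  "aba"
  [0..3]={A,S}  "aaba"

S ∈ T[0,3] ⇒ YES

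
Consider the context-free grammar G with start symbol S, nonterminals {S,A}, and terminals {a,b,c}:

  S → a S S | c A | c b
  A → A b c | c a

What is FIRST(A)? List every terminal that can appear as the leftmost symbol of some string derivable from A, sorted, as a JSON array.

FIRST sets, iterate to fixpoint:
pass 1:
  A via A→c a: +{c}
  S via S→a S S: +{a}
  S via S→c A: +{c}
  FIRST[S]={a,c}  FIRST[A]={c}
pass 2: — fixpoint
  FIRST[S]={a,c}  FIRST[A]={c}

FIRST(A) = ["c"]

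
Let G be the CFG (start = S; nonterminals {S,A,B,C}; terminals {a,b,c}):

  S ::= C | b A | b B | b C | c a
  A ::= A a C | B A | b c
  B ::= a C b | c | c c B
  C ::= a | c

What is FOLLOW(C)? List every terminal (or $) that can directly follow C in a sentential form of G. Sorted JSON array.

FIRST sets, iterate to fixpoint:
iter 1:
  A via A→b c: +{b}
  B via B→a C b: +{a}
  B via B→c: +{c}
  C via C→a: +{a}
  C via C→c: +{c}
  S via S→C: +{a,c}
  S via S→b A: +{b}
  FIRST[S]={a,b,c}  FIRST[A]={b}  FIRST[B]={a,c}  FIRST[C]={a,c}
iter 2:
  A via A→B A: +{a,c}
  FIRST[S]={a,b,c}  FIRST[A]={a,b,c}  FIRST[B]={a,c}  FIRST[C]={a,c}
iter 3: — fixpoint
  FIRST[S]={a,b,c}  FIRST[A]={a,b,c}  FIRST[B]={a,c}  FIRST[C]={a,c}

FOLLOW sets:
seed FOLLOW(S) with $
[1]
  A→A a C: FOLLOW(A) ⊇ FIRST(a) = {a}; new: +{a}
  A→A a C: FOLLOW(C) ⊇ FOLLOW(A) ⊇ {a}; new: +{a}
  A→B A: FOLLOW(B) ⊇ FIRST(A) = {a,b,c}; new: +{a,b,c}
  B→a C b: FOLLOW(C) ⊇ FIRST(b) = {b}; new: +{b}
  S→C: FOLLOW(C) ⊇ FOLLOW(S) ⊇ {$}; new: +{$}
  S→b A: FOLLOW(A) ⊇ FOLLOW(S) ⊇ {$}; new: +{$}
  S→b B: FOLLOW(B) ⊇ FOLLOW(S) ⊇ {$}; new: +{$}
  S: {$}  A: {$,a}  B: {$,a,b,c}  C: {$,a,b}
[2] (no change)
  S: {$}  A: {$,a}  B: {$,a,b,c}  C: {$,a,b}

FOLLOW(C) = ["$", "a", "b"]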